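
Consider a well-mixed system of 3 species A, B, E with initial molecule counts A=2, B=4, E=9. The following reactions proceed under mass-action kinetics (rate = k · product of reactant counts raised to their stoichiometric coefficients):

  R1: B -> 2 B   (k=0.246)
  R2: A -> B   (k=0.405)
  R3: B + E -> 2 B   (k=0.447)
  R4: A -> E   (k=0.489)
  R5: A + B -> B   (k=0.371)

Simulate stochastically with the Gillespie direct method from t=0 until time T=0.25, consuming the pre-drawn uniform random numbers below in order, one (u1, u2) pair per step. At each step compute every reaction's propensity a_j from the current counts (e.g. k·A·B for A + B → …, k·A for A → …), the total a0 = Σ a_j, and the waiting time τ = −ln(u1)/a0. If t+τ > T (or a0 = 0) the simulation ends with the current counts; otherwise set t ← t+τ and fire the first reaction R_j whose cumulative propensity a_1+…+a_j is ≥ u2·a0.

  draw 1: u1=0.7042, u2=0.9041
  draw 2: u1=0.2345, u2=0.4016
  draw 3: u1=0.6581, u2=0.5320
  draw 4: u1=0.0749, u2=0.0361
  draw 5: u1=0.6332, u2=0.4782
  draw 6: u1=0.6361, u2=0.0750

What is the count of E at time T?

E at T = 6

t=0.000: A=2 B=4 E=9
Draw 1: a1=0.984, a2=0.810, a3=16.092, a4=0.978, a5=2.968, a0=21.832; τ=−ln(0.7042)/21.832=0.016 → t=0.016; u2·a0=0.9041·21.832=19.738; a1+…+a4=18.864 < 19.738 ≤ a1+…+a5=21.832 → R5 fires; A=1 B=4 E=9
Draw 2: a1=0.984, a2=0.405, a3=16.092, a4=0.489, a5=1.484, a0=19.454; τ=−ln(0.2345)/19.454=0.075 → t=0.091; u2·a0=0.4016·19.454=7.813; a1+a2=1.389 < 7.813 ≤ a1+…+a3=17.481 → R3 fires; A=1 B=5 E=8
Draw 3: a1=1.230, a2=0.405, a3=17.880, a4=0.489, a5=1.855, a0=21.859; τ=−ln(0.6581)/21.859=0.019 → t=0.110; u2·a0=0.5320·21.859=11.629; a1+a2=1.635 < 11.629 ≤ a1+…+a3=19.515 → R3 fires; A=1 B=6 E=7
Draw 4: a1=1.476, a2=0.405, a3=18.774, a4=0.489, a5=2.226, a0=23.370; τ=−ln(0.0749)/23.370=0.111 → t=0.221; u2·a0=0.0361·23.370=0.844 ≤ a1=1.476 → R1 fires; A=1 B=7 E=7
Draw 5: a1=1.722, a2=0.405, a3=21.903, a4=0.489, a5=2.597, a0=27.116; τ=−ln(0.6332)/27.116=0.017 → t=0.238; u2·a0=0.4782·27.116=12.967; a1+a2=2.127 < 12.967 ≤ a1+…+a3=24.030 → R3 fires; A=1 B=8 E=6
Draw 6: a1=1.968, a2=0.405, a3=21.456, a4=0.489, a5=2.968, a0=27.286; τ=−ln(0.6361)/27.286=0.017 → t=0.254 > T=0.25: stop.
Read off E at T=0.25: 6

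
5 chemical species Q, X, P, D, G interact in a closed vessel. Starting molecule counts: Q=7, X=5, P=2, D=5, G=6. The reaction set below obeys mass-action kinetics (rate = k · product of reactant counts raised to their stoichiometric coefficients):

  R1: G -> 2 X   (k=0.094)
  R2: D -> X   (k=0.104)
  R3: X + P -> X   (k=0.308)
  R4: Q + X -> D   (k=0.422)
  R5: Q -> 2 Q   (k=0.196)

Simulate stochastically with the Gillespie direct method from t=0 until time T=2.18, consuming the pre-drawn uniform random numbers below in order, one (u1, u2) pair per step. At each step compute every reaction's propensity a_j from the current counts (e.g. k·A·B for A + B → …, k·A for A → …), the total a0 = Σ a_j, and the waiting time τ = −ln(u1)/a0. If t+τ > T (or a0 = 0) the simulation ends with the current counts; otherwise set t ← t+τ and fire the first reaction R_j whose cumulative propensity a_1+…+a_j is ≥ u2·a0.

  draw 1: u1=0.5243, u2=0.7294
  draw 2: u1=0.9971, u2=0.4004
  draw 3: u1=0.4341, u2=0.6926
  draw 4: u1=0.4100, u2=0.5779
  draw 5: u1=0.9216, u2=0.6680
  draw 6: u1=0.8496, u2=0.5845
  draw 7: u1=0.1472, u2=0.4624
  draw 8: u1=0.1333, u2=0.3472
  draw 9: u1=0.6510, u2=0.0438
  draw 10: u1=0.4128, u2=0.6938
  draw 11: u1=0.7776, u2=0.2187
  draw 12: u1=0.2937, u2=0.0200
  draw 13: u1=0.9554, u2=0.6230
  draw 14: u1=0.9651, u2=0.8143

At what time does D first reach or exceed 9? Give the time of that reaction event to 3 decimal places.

Threshold first reached at t = 0.243

t=0.000: Q=7 X=5 P=2 D=5 G=6
Draw 1: a1=0.564, a2=0.520, a3=3.080, a4=14.770, a5=1.372, a0=20.306; τ=−ln(0.5243)/20.306=0.032 → t=0.032; u2·a0=0.7294·20.306=14.811; a1+…+a3=4.164 < 14.811 ≤ a1+…+a4=18.934 → R4 fires; Q=6 X=4 P=2 D=6 G=6
Draw 2: a1=0.564, a2=0.624, a3=2.464, a4=10.128, a5=1.176, a0=14.956; τ=−ln(0.9971)/14.956=0.000 → t=0.032; u2·a0=0.4004·14.956=5.988; a1+…+a3=3.652 < 5.988 ≤ a1+…+a4=13.780 → R4 fires; Q=5 X=3 P=2 D=7 G=6
Draw 3: a1=0.564, a2=0.728, a3=1.848, a4=6.330, a5=0.980, a0=10.450; τ=−ln(0.4341)/10.450=0.080 → t=0.112; u2·a0=0.6926·10.450=7.238; a1+…+a3=3.140 < 7.238 ≤ a1+…+a4=9.470 → R4 fires; Q=4 X=2 P=2 D=8 G=6
Draw 4: a1=0.564, a2=0.832, a3=1.232, a4=3.376, a5=0.784, a0=6.788; τ=−ln(0.4100)/6.788=0.131 → t=0.243; u2·a0=0.5779·6.788=3.923; a1+…+a3=2.628 < 3.923 ≤ a1+…+a4=6.004 → R4 fires; Q=3 X=1 P=2 D=9 G=6
Draw 5: a1=0.564, a2=0.936, a3=0.616, a4=1.266, a5=0.588, a0=3.970; τ=−ln(0.9216)/3.970=0.021 → t=0.264; u2·a0=0.6680·3.970=2.652; a1+…+a3=2.116 < 2.652 ≤ a1+…+a4=3.382 → R4 fires; Q=2 X=0 P=2 D=10 G=6
Draw 6: a1=0.564, a2=1.040, a3=0.000, a4=0.000, a5=0.392, a0=1.996; τ=−ln(0.8496)/1.996=0.082 → t=0.345; u2·a0=0.5845·1.996=1.167; a1=0.564 < 1.167 ≤ a1+a2=1.604 → R2 fires; Q=2 X=1 P=2 D=9 G=6
Draw 7: a1=0.564, a2=0.936, a3=0.616, a4=0.844, a5=0.392, a0=3.352; τ=−ln(0.1472)/3.352=0.572 → t=0.917; u2·a0=0.4624·3.352=1.550; a1+a2=1.500 < 1.550 ≤ a1+…+a3=2.116 → R3 fires; Q=2 X=1 P=1 D=9 G=6
Draw 8: a1=0.564, a2=0.936, a3=0.308, a4=0.844, a5=0.392, a0=3.044; τ=−ln(0.1333)/3.044=0.662 → t=1.579; u2·a0=0.3472·3.044=1.057; a1=0.564 < 1.057 ≤ a1+a2=1.500 → R2 fires; Q=2 X=2 P=1 D=8 G=6
Draw 9: a1=0.564, a2=0.832, a3=0.616, a4=1.688, a5=0.392, a0=4.092; τ=−ln(0.6510)/4.092=0.105 → t=1.684; u2·a0=0.0438·4.092=0.179 ≤ a1=0.564 → R1 fires; Q=2 X=4 P=1 D=8 G=5
Draw 10: a1=0.470, a2=0.832, a3=1.232, a4=3.376, a5=0.392, a0=6.302; τ=−ln(0.4128)/6.302=0.140 → t=1.824; u2·a0=0.6938·6.302=4.372; a1+…+a3=2.534 < 4.372 ≤ a1+…+a4=5.910 → R4 fires; Q=1 X=3 P=1 D=9 G=5
Draw 11: a1=0.470, a2=0.936, a3=0.924, a4=1.266, a5=0.196, a0=3.792; τ=−ln(0.7776)/3.792=0.066 → t=1.891; u2·a0=0.2187·3.792=0.829; a1=0.470 < 0.829 ≤ a1+a2=1.406 → R2 fires; Q=1 X=4 P=1 D=8 G=5
Draw 12: a1=0.470, a2=0.832, a3=1.232, a4=1.688, a5=0.196, a0=4.418; τ=−ln(0.2937)/4.418=0.277 → t=2.168; u2·a0=0.0200·4.418=0.088 ≤ a1=0.470 → R1 fires; Q=1 X=6 P=1 D=8 G=4
Draw 13: a1=0.376, a2=0.832, a3=1.848, a4=2.532, a5=0.196, a0=5.784; τ=−ln(0.9554)/5.784=0.008 → t=2.176; u2·a0=0.6230·5.784=3.603; a1+…+a3=3.056 < 3.603 ≤ a1+…+a4=5.588 → R4 fires; Q=0 X=5 P=1 D=9 G=4
Draw 14: a1=0.376, a2=0.936, a3=1.540, a4=0.000, a5=0.000, a0=2.852; τ=−ln(0.9651)/2.852=0.012 → t=2.188 > T=2.18: stop.
D first becomes ≥ 9 when it reaches 9 at the event at t=0.243.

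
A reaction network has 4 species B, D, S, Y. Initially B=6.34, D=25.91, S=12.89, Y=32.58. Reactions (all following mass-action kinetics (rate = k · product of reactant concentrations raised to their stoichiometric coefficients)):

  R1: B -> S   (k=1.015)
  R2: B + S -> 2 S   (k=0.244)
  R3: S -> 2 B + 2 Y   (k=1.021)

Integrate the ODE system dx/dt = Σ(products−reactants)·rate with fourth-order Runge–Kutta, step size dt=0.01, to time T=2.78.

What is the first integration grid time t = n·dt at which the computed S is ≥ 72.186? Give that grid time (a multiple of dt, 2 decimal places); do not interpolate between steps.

RK4 with dt=0.01: 278 steps to T=2.78. Trajectory (selected grid times):
t=0.00: B=6.34 D=25.91 S=12.89 Y=32.58
t=0.31: B=6.55 D=25.91 S=17.46 Y=42.13
t=0.62: B=6.93 D=25.91 S=23.51 Y=55.00
t=0.93: B=7.28 D=25.91 S=31.84 Y=72.37
t=1.24: B=7.57 D=25.91 S=43.36 Y=95.98
t=1.54: B=7.78 D=25.91 S=58.66 Y=126.99
t=1.74: B=7.88 D=25.91 S=71.83 Y=153.54
t=1.75: B=7.89 D=25.91 S=72.56 Y=155.02
t=1.85: B=7.94 D=25.91 S=80.31 Y=170.61
t=2.16: B=8.05 D=25.91 S=110.07 Y=230.37
t=2.47: B=8.14 D=25.91 S=150.95 Y=312.31
t=2.78: B=8.20 D=25.91 S=207.09 Y=424.69
S(1.74)=71.827 < 72.186 but S(1.75)=72.559 ≥ 72.186, so the first grid time is t=1.75.

Threshold first reached at t = 1.75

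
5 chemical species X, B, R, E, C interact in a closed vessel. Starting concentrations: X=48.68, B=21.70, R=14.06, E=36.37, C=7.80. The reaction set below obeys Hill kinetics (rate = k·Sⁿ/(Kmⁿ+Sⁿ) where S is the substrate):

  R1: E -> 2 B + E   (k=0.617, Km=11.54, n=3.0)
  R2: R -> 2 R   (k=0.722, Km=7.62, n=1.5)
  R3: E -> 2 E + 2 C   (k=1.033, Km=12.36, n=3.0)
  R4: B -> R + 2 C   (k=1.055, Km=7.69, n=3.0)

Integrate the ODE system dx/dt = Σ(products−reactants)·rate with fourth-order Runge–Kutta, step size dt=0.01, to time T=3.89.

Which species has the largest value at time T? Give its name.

Dominant species at T: X

RK4 with dt=0.01: 389 steps to T=3.89. Trajectory (selected grid times):
t=0.00: X=48.68 B=21.70 R=14.06 E=36.37 C=7.80
t=0.43: X=48.68 B=21.78 R=14.72 E=36.80 C=9.52
t=0.86: X=48.68 B=21.86 R=15.38 E=37.23 C=11.25
t=1.30: X=48.68 B=21.94 R=16.06 E=37.66 C=13.02
t=1.73: X=48.68 B=22.02 R=16.73 E=38.09 C=14.75
t=2.16: X=48.68 B=22.11 R=17.41 E=38.52 C=16.48
t=2.59: X=48.68 B=22.19 R=18.09 E=38.95 C=18.21
t=3.03: X=48.68 B=22.27 R=18.78 E=39.39 C=19.98
t=3.46: X=48.68 B=22.35 R=19.47 E=39.83 C=21.71
t=3.89: X=48.68 B=22.43 R=20.15 E=40.26 C=23.45
At T=3.89: X=48.68 B=22.43 R=20.15 E=40.26 C=23.45; the largest is X.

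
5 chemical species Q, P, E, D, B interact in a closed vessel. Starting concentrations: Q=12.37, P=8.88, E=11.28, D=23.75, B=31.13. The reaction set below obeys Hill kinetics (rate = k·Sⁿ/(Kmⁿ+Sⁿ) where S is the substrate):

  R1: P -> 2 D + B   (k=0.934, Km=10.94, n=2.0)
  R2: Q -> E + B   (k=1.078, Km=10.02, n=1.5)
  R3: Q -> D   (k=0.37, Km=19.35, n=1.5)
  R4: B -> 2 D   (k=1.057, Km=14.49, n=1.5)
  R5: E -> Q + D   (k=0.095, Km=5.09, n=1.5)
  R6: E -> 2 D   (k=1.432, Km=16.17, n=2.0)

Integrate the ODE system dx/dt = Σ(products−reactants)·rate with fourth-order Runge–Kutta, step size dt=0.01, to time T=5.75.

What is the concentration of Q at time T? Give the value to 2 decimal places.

Q at T = 8.96

RK4 with dt=0.01: 575 steps to T=5.75. Trajectory (selected grid times):
t=0.00: Q=12.37 P=8.88 E=11.28 D=23.75 B=31.13
t=0.64: Q=11.94 P=8.65 E=11.33 D=25.97 B=31.24
t=1.28: Q=11.53 P=8.42 E=11.36 D=28.18 B=31.34
t=1.92: Q=11.13 P=8.20 E=11.39 D=30.37 B=31.42
t=2.56: Q=10.73 P=7.99 E=11.41 D=32.55 B=31.49
t=3.19: Q=10.36 P=7.79 E=11.41 D=34.68 B=31.53
t=3.83: Q=9.99 P=7.59 E=11.41 D=36.83 B=31.56
t=4.47: Q=9.64 P=7.40 E=11.40 D=38.97 B=31.58
t=5.11: Q=9.29 P=7.22 E=11.38 D=41.08 B=31.58
t=5.75: Q=8.96 P=7.04 E=11.35 D=43.18 B=31.56
Read off Q at T=5.75: 8.96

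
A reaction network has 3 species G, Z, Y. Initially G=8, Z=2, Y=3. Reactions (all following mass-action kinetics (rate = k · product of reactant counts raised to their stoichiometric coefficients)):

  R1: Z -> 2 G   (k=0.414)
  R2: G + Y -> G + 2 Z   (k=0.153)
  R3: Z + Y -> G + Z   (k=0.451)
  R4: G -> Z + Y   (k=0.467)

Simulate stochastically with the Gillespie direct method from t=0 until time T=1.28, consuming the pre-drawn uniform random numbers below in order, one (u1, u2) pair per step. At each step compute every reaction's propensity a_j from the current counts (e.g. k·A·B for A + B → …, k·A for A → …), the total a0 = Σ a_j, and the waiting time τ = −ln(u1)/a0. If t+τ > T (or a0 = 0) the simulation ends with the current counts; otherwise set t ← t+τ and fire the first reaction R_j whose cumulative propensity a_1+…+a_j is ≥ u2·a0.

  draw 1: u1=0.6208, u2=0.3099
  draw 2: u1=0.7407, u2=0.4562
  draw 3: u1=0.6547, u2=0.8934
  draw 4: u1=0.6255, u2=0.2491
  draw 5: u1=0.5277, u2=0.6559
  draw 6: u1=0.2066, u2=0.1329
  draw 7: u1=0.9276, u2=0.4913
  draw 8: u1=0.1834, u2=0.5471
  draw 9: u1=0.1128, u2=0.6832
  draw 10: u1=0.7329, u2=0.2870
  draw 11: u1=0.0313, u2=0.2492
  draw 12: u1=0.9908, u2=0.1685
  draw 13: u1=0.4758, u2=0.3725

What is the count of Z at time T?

Z at T = 8

t=0.000: G=8 Z=2 Y=3
Draw 1: a1=0.828, a2=3.672, a3=2.706, a4=3.736, a0=10.942; τ=−ln(0.6208)/10.942=0.044 → t=0.044; u2·a0=0.3099·10.942=3.391; a1=0.828 < 3.391 ≤ a1+a2=4.500 → R2 fires; G=8 Z=4 Y=2
Draw 2: a1=1.656, a2=2.448, a3=3.608, a4=3.736, a0=11.448; τ=−ln(0.7407)/11.448=0.026 → t=0.070; u2·a0=0.4562·11.448=5.223; a1+a2=4.104 < 5.223 ≤ a1+…+a3=7.712 → R3 fires; G=9 Z=4 Y=1
Draw 3: a1=1.656, a2=1.377, a3=1.804, a4=4.203, a0=9.040; τ=−ln(0.6547)/9.040=0.047 → t=0.117; u2·a0=0.8934·9.040=8.076; a1+…+a3=4.837 < 8.076 ≤ a1+…+a4=9.040 → R4 fires; G=8 Z=5 Y=2
Draw 4: a1=2.070, a2=2.448, a3=4.510, a4=3.736, a0=12.764; τ=−ln(0.6255)/12.764=0.037 → t=0.153; u2·a0=0.2491·12.764=3.180; a1=2.070 < 3.180 ≤ a1+a2=4.518 → R2 fires; G=8 Z=7 Y=1
Draw 5: a1=2.898, a2=1.224, a3=3.157, a4=3.736, a0=11.015; τ=−ln(0.5277)/11.015=0.058 → t=0.211; u2·a0=0.6559·11.015=7.225; a1+a2=4.122 < 7.225 ≤ a1+…+a3=7.279 → R3 fires; G=9 Z=7 Y=0
Draw 6: a1=2.898, a2=0.000, a3=0.000, a4=4.203, a0=7.101; τ=−ln(0.2066)/7.101=0.222 → t=0.434; u2·a0=0.1329·7.101=0.944 ≤ a1=2.898 → R1 fires; G=11 Z=6 Y=0
Draw 7: a1=2.484, a2=0.000, a3=0.000, a4=5.137, a0=7.621; τ=−ln(0.9276)/7.621=0.010 → t=0.443; u2·a0=0.4913·7.621=3.744; a1+…+a3=2.484 < 3.744 ≤ a1+…+a4=7.621 → R4 fires; G=10 Z=7 Y=1
Draw 8: a1=2.898, a2=1.530, a3=3.157, a4=4.670, a0=12.255; τ=−ln(0.1834)/12.255=0.138 → t=0.582; u2·a0=0.5471·12.255=6.705; a1+a2=4.428 < 6.705 ≤ a1+…+a3=7.585 → R3 fires; G=11 Z=7 Y=0
Draw 9: a1=2.898, a2=0.000, a3=0.000, a4=5.137, a0=8.035; τ=−ln(0.1128)/8.035=0.272 → t=0.853; u2·a0=0.6832·8.035=5.490; a1+…+a3=2.898 < 5.490 ≤ a1+…+a4=8.035 → R4 fires; G=10 Z=8 Y=1
Draw 10: a1=3.312, a2=1.530, a3=3.608, a4=4.670, a0=13.120; τ=−ln(0.7329)/13.120=0.024 → t=0.877; u2·a0=0.2870·13.120=3.765; a1=3.312 < 3.765 ≤ a1+a2=4.842 → R2 fires; G=10 Z=10 Y=0
Draw 11: a1=4.140, a2=0.000, a3=0.000, a4=4.670, a0=8.810; τ=−ln(0.0313)/8.810=0.393 → t=1.270; u2·a0=0.2492·8.810=2.195 ≤ a1=4.140 → R1 fires; G=12 Z=9 Y=0
Draw 12: a1=3.726, a2=0.000, a3=0.000, a4=5.604, a0=9.330; τ=−ln(0.9908)/9.330=0.001 → t=1.271; u2·a0=0.1685·9.330=1.572 ≤ a1=3.726 → R1 fires; G=14 Z=8 Y=0
Draw 13: a1=3.312, a2=0.000, a3=0.000, a4=6.538, a0=9.850; τ=−ln(0.4758)/9.850=0.075 → t=1.347 > T=1.28: stop.
Read off Z at T=1.28: 8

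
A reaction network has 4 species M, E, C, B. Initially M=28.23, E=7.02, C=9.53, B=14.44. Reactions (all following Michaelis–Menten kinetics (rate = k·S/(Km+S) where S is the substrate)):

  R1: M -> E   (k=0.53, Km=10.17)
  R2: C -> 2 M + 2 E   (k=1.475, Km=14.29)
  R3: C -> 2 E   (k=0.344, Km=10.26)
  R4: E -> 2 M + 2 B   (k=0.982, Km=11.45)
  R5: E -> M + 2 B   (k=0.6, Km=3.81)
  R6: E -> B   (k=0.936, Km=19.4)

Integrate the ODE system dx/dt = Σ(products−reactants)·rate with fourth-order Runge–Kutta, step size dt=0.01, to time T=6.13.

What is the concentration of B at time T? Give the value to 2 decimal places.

B at T = 26.71

RK4 with dt=0.01: 613 steps to T=6.13. Trajectory (selected grid times):
t=0.00: M=28.23 E=7.02 C=9.53 B=14.44
t=0.68: M=29.54 E=7.60 C=9.02 B=15.67
t=1.36: M=30.85 E=8.11 C=8.53 B=16.95
t=2.04: M=32.16 E=8.58 C=8.06 B=18.26
t=2.72: M=33.46 E=8.99 C=7.61 B=19.61
t=3.41: M=34.77 E=9.37 C=7.16 B=21.01
t=4.09: M=36.04 E=9.69 C=6.74 B=22.41
t=4.77: M=37.30 E=9.96 C=6.33 B=23.82
t=5.45: M=38.54 E=10.20 C=5.94 B=25.26
t=6.13: M=39.76 E=10.39 C=5.57 B=26.71
Read off B at T=6.13: 26.71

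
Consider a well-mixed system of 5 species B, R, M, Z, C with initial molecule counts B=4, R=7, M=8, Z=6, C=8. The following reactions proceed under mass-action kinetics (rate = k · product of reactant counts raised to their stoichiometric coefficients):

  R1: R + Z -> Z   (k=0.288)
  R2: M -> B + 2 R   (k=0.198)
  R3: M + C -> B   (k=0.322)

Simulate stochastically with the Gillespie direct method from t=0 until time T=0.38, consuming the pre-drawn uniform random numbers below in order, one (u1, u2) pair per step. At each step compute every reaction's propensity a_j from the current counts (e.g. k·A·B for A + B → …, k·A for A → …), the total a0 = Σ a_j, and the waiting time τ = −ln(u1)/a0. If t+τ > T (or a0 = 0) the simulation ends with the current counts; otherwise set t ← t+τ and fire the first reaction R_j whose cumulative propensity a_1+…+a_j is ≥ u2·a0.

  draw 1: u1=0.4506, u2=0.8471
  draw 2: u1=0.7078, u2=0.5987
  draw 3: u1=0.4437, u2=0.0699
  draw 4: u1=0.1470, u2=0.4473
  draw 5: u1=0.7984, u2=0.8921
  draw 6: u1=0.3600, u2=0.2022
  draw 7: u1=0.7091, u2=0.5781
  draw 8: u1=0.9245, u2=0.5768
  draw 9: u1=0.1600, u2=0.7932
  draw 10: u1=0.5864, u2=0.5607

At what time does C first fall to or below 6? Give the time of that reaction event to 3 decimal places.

Threshold first reached at t = 0.035

t=0.000: B=4 R=7 M=8 Z=6 C=8
Draw 1: a1=12.096, a2=1.584, a3=20.608, a0=34.288; τ=−ln(0.4506)/34.288=0.023 → t=0.023; u2·a0=0.8471·34.288=29.045; a1+a2=13.680 < 29.045 ≤ a1+…+a3=34.288 → R3 fires; B=5 R=7 M=7 Z=6 C=7
Draw 2: a1=12.096, a2=1.386, a3=15.778, a0=29.260; τ=−ln(0.7078)/29.260=0.012 → t=0.035; u2·a0=0.5987·29.260=17.518; a1+a2=13.482 < 17.518 ≤ a1+…+a3=29.260 → R3 fires; B=6 R=7 M=6 Z=6 C=6
Draw 3: a1=12.096, a2=1.188, a3=11.592, a0=24.876; τ=−ln(0.4437)/24.876=0.033 → t=0.068; u2·a0=0.0699·24.876=1.739 ≤ a1=12.096 → R1 fires; B=6 R=6 M=6 Z=6 C=6
Draw 4: a1=10.368, a2=1.188, a3=11.592, a0=23.148; τ=−ln(0.1470)/23.148=0.083 → t=0.151; u2·a0=0.4473·23.148=10.354 ≤ a1=10.368 → R1 fires; B=6 R=5 M=6 Z=6 C=6
Draw 5: a1=8.640, a2=1.188, a3=11.592, a0=21.420; τ=−ln(0.7984)/21.420=0.011 → t=0.161; u2·a0=0.8921·21.420=19.109; a1+a2=9.828 < 19.109 ≤ a1+…+a3=21.420 → R3 fires; B=7 R=5 M=5 Z=6 C=5
Draw 6: a1=8.640, a2=0.990, a3=8.050, a0=17.680; τ=−ln(0.3600)/17.680=0.058 → t=0.219; u2·a0=0.2022·17.680=3.575 ≤ a1=8.640 → R1 fires; B=7 R=4 M=5 Z=6 C=5
Draw 7: a1=6.912, a2=0.990, a3=8.050, a0=15.952; τ=−ln(0.7091)/15.952=0.022 → t=0.240; u2·a0=0.5781·15.952=9.222; a1+a2=7.902 < 9.222 ≤ a1+…+a3=15.952 → R3 fires; B=8 R=4 M=4 Z=6 C=4
Draw 8: a1=6.912, a2=0.792, a3=5.152, a0=12.856; τ=−ln(0.9245)/12.856=0.006 → t=0.247; u2·a0=0.5768·12.856=7.415; a1=6.912 < 7.415 ≤ a1+a2=7.704 → R2 fires; B=9 R=6 M=3 Z=6 C=4
Draw 9: a1=10.368, a2=0.594, a3=3.864, a0=14.826; τ=−ln(0.1600)/14.826=0.124 → t=0.370; u2·a0=0.7932·14.826=11.760; a1+a2=10.962 < 11.760 ≤ a1+…+a3=14.826 → R3 fires; B=10 R=6 M=2 Z=6 C=3
Draw 10: a1=10.368, a2=0.396, a3=1.932, a0=12.696; τ=−ln(0.5864)/12.696=0.042 → t=0.412 > T=0.38: stop.
C first becomes ≤ 6 when it reaches 6 at the event at t=0.035.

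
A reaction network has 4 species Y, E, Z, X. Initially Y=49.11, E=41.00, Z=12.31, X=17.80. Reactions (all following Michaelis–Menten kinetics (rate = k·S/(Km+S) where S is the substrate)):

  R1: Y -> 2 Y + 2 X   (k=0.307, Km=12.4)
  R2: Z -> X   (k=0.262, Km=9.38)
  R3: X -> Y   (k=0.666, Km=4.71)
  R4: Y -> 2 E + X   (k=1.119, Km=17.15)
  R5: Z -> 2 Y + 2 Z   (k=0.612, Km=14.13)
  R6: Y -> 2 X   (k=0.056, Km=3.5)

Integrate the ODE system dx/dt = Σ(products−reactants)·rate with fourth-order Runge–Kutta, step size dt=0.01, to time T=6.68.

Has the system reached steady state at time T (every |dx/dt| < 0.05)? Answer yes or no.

Steady state at T: no

RK4 with dt=0.01: 668 steps to T=6.68. Trajectory (selected grid times):
t=0.00: Y=49.11 E=41.00 Z=12.31 X=17.80
t=0.74: Y=49.45 E=42.23 Z=12.41 X=18.57
t=1.48: Y=49.80 E=43.46 Z=12.51 X=19.35
t=2.23: Y=50.16 E=44.71 Z=12.62 X=20.13
t=2.97: Y=50.51 E=45.94 Z=12.72 X=20.90
t=3.71: Y=50.87 E=47.18 Z=12.82 X=21.67
t=4.45: Y=51.23 E=48.42 Z=12.93 X=22.44
t=5.20: Y=51.60 E=49.68 Z=13.03 X=23.22
t=5.94: Y=51.97 E=50.92 Z=13.14 X=23.98
t=6.68: Y=52.34 E=52.17 Z=13.24 X=24.75
Rates at T: R1=0.2482, R2=0.1534, R3=0.5595, R4=0.8428, R5=0.2961, R6=0.0525
dx/dt at T (Σ net stoichiometry × rate): Y=+0.5045, E=+1.6857, Z=+0.1427, X=+1.0381
Largest |dx/dt| is |+1.6857| (E) ≥ 0.05 → not steady.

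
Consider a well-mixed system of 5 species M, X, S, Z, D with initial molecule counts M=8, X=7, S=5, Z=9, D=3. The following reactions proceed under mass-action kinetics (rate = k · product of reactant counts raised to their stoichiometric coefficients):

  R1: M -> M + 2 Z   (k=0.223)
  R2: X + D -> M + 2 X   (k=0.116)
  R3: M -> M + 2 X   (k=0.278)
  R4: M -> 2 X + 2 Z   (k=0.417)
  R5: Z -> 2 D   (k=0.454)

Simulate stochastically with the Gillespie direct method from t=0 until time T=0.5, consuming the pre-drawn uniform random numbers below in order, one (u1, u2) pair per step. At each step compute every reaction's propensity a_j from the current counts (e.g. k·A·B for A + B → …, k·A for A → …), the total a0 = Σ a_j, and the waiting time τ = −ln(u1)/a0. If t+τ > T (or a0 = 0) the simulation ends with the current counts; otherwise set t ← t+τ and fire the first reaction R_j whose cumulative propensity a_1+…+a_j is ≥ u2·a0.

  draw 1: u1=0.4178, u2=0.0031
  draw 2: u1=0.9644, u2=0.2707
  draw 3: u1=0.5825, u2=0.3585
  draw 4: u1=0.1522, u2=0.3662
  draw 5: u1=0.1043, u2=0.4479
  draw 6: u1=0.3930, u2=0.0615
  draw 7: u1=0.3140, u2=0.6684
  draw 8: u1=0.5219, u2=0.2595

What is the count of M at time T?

M at T = 9

t=0.000: M=8 X=7 S=5 Z=9 D=3
Draw 1: a1=1.784, a2=2.436, a3=2.224, a4=3.336, a5=4.086, a0=13.866; τ=−ln(0.4178)/13.866=0.063 → t=0.063; u2·a0=0.0031·13.866=0.043 ≤ a1=1.784 → R1 fires; M=8 X=7 S=5 Z=11 D=3
Draw 2: a1=1.784, a2=2.436, a3=2.224, a4=3.336, a5=4.994, a0=14.774; τ=−ln(0.9644)/14.774=0.002 → t=0.065; u2·a0=0.2707·14.774=3.999; a1=1.784 < 3.999 ≤ a1+a2=4.220 → R2 fires; M=9 X=8 S=5 Z=11 D=2
Draw 3: a1=2.007, a2=1.856, a3=2.502, a4=3.753, a5=4.994, a0=15.112; τ=−ln(0.5825)/15.112=0.036 → t=0.101; u2·a0=0.3585·15.112=5.418; a1+a2=3.863 < 5.418 ≤ a1+…+a3=6.365 → R3 fires; M=9 X=10 S=5 Z=11 D=2
Draw 4: a1=2.007, a2=2.320, a3=2.502, a4=3.753, a5=4.994, a0=15.576; τ=−ln(0.1522)/15.576=0.121 → t=0.222; u2·a0=0.3662·15.576=5.704; a1+a2=4.327 < 5.704 ≤ a1+…+a3=6.829 → R3 fires; M=9 X=12 S=5 Z=11 D=2
Draw 5: a1=2.007, a2=2.784, a3=2.502, a4=3.753, a5=4.994, a0=16.040; τ=−ln(0.1043)/16.040=0.141 → t=0.363; u2·a0=0.4479·16.040=7.184; a1+a2=4.791 < 7.184 ≤ a1+…+a3=7.293 → R3 fires; M=9 X=14 S=5 Z=11 D=2
Draw 6: a1=2.007, a2=3.248, a3=2.502, a4=3.753, a5=4.994, a0=16.504; τ=−ln(0.3930)/16.504=0.057 → t=0.420; u2·a0=0.0615·16.504=1.015 ≤ a1=2.007 → R1 fires; M=9 X=14 S=5 Z=13 D=2
Draw 7: a1=2.007, a2=3.248, a3=2.502, a4=3.753, a5=5.902, a0=17.412; τ=−ln(0.3140)/17.412=0.067 → t=0.486; u2·a0=0.6684·17.412=11.638; a1+…+a4=11.510 < 11.638 ≤ a1+…+a5=17.412 → R5 fires; M=9 X=14 S=5 Z=12 D=4
Draw 8: a1=2.007, a2=6.496, a3=2.502, a4=3.753, a5=5.448, a0=20.206; τ=−ln(0.5219)/20.206=0.032 → t=0.518 > T=0.5: stop.
Read off M at T=0.5: 9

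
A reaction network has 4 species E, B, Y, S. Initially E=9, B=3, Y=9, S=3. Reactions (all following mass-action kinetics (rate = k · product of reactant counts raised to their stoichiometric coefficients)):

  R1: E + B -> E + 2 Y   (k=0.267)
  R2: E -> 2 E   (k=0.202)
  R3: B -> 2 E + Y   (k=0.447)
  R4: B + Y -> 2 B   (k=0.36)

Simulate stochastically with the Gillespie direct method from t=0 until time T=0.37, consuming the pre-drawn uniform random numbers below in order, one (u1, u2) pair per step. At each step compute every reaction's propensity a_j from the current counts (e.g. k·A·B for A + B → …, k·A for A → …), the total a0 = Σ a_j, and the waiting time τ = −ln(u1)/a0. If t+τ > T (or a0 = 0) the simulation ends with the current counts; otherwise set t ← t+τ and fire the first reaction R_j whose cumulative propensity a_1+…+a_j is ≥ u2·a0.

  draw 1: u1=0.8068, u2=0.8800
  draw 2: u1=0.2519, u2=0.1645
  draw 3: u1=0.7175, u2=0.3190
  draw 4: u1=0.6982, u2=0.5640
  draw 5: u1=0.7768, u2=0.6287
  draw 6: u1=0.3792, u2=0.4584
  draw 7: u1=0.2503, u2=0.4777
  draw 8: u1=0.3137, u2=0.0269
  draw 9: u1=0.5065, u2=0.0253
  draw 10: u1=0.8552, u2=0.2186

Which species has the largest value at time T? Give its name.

t=0.000: E=9 B=3 Y=9 S=3
Draw 1: a1=7.209, a2=1.818, a3=1.341, a4=9.720, a0=20.088; τ=−ln(0.8068)/20.088=0.011 → t=0.011; u2·a0=0.8800·20.088=17.677; a1+…+a3=10.368 < 17.677 ≤ a1+…+a4=20.088 → R4 fires; E=9 B=4 Y=8 S=3
Draw 2: a1=9.612, a2=1.818, a3=1.788, a4=11.520, a0=24.738; τ=−ln(0.2519)/24.738=0.056 → t=0.066; u2·a0=0.1645·24.738=4.069 ≤ a1=9.612 → R1 fires; E=9 B=3 Y=10 S=3
Draw 3: a1=7.209, a2=1.818, a3=1.341, a4=10.800, a0=21.168; τ=−ln(0.7175)/21.168=0.016 → t=0.082; u2·a0=0.3190·21.168=6.753 ≤ a1=7.209 → R1 fires; E=9 B=2 Y=12 S=3
Draw 4: a1=4.806, a2=1.818, a3=0.894, a4=8.640, a0=16.158; τ=−ln(0.6982)/16.158=0.022 → t=0.104; u2·a0=0.5640·16.158=9.113; a1+…+a3=7.518 < 9.113 ≤ a1+…+a4=16.158 → R4 fires; E=9 B=3 Y=11 S=3
Draw 5: a1=7.209, a2=1.818, a3=1.341, a4=11.880, a0=22.248; τ=−ln(0.7768)/22.248=0.011 → t=0.116; u2·a0=0.6287·22.248=13.987; a1+…+a3=10.368 < 13.987 ≤ a1+…+a4=22.248 → R4 fires; E=9 B=4 Y=10 S=3
Draw 6: a1=9.612, a2=1.818, a3=1.788, a4=14.400, a0=27.618; τ=−ln(0.3792)/27.618=0.035 → t=0.151; u2·a0=0.4584·27.618=12.660; a1+a2=11.430 < 12.660 ≤ a1+…+a3=13.218 → R3 fires; E=11 B=3 Y=11 S=3
Draw 7: a1=8.811, a2=2.222, a3=1.341, a4=11.880, a0=24.254; τ=−ln(0.2503)/24.254=0.057 → t=0.208; u2·a0=0.4777·24.254=11.586; a1+a2=11.033 < 11.586 ≤ a1+…+a3=12.374 → R3 fires; E=13 B=2 Y=12 S=3
Draw 8: a1=6.942, a2=2.626, a3=0.894, a4=8.640, a0=19.102; τ=−ln(0.3137)/19.102=0.061 → t=0.269; u2·a0=0.0269·19.102=0.514 ≤ a1=6.942 → R1 fires; E=13 B=1 Y=14 S=3
Draw 9: a1=3.471, a2=2.626, a3=0.447, a4=5.040, a0=11.584; τ=−ln(0.5065)/11.584=0.059 → t=0.327; u2·a0=0.0253·11.584=0.293 ≤ a1=3.471 → R1 fires; E=13 B=0 Y=16 S=3
Draw 10: a1=0.000, a2=2.626, a3=0.000, a4=0.000, a0=2.626; τ=−ln(0.8552)/2.626=0.060 → t=0.387 > T=0.37: stop.
At T=0.37: E=13 B=0 Y=16 S=3; the largest is Y.

Dominant species at T: Y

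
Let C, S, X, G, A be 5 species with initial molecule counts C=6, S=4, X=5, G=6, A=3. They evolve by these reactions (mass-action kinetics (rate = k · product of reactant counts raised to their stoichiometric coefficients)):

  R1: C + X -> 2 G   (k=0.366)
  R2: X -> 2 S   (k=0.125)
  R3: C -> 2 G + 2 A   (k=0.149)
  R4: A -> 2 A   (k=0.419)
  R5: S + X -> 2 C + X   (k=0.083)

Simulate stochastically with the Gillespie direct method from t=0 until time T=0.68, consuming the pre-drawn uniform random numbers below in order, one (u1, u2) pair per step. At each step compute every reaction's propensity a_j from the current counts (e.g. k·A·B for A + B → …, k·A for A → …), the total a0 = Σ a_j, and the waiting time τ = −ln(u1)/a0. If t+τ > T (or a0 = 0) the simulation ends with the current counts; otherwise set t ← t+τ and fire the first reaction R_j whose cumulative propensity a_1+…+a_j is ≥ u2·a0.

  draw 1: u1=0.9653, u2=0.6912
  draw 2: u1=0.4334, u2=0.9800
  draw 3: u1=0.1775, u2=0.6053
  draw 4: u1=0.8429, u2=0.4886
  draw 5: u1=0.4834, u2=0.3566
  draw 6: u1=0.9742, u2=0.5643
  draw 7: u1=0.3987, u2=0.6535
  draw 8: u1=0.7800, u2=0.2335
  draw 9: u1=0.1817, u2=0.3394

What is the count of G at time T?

G at T = 18

t=0.000: C=6 S=4 X=5 G=6 A=3
Draw 1: a1=10.980, a2=0.625, a3=0.894, a4=1.257, a5=1.660, a0=15.416; τ=−ln(0.9653)/15.416=0.002 → t=0.002; u2·a0=0.6912·15.416=10.656 ≤ a1=10.980 → R1 fires; C=5 S=4 X=4 G=8 A=3
Draw 2: a1=7.320, a2=0.500, a3=0.745, a4=1.257, a5=1.328, a0=11.150; τ=−ln(0.4334)/11.150=0.075 → t=0.077; u2·a0=0.9800·11.150=10.927; a1+…+a4=9.822 < 10.927 ≤ a1+…+a5=11.150 → R5 fires; C=7 S=3 X=4 G=8 A=3
Draw 3: a1=10.248, a2=0.500, a3=1.043, a4=1.257, a5=0.996, a0=14.044; τ=−ln(0.1775)/14.044=0.123 → t=0.200; u2·a0=0.6053·14.044=8.501 ≤ a1=10.248 → R1 fires; C=6 S=3 X=3 G=10 A=3
Draw 4: a1=6.588, a2=0.375, a3=0.894, a4=1.257, a5=0.747, a0=9.861; τ=−ln(0.8429)/9.861=0.017 → t=0.218; u2·a0=0.4886·9.861=4.818 ≤ a1=6.588 → R1 fires; C=5 S=3 X=2 G=12 A=3
Draw 5: a1=3.660, a2=0.250, a3=0.745, a4=1.257, a5=0.498, a0=6.410; τ=−ln(0.4834)/6.410=0.113 → t=0.331; u2·a0=0.3566·6.410=2.286 ≤ a1=3.660 → R1 fires; C=4 S=3 X=1 G=14 A=3
Draw 6: a1=1.464, a2=0.125, a3=0.596, a4=1.257, a5=0.249, a0=3.691; τ=−ln(0.9742)/3.691=0.007 → t=0.338; u2·a0=0.5643·3.691=2.083; a1+a2=1.589 < 2.083 ≤ a1+…+a3=2.185 → R3 fires; C=3 S=3 X=1 G=16 A=5
Draw 7: a1=1.098, a2=0.125, a3=0.447, a4=2.095, a5=0.249, a0=4.014; τ=−ln(0.3987)/4.014=0.229 → t=0.567; u2·a0=0.6535·4.014=2.623; a1+…+a3=1.670 < 2.623 ≤ a1+…+a4=3.765 → R4 fires; C=3 S=3 X=1 G=16 A=6
Draw 8: a1=1.098, a2=0.125, a3=0.447, a4=2.514, a5=0.249, a0=4.433; τ=−ln(0.7800)/4.433=0.056 → t=0.623; u2·a0=0.2335·4.433=1.035 ≤ a1=1.098 → R1 fires; C=2 S=3 X=0 G=18 A=6
Draw 9: a1=0.000, a2=0.000, a3=0.298, a4=2.514, a5=0.000, a0=2.812; τ=−ln(0.1817)/2.812=0.606 → t=1.230 > T=0.68: stop.
Read off G at T=0.68: 18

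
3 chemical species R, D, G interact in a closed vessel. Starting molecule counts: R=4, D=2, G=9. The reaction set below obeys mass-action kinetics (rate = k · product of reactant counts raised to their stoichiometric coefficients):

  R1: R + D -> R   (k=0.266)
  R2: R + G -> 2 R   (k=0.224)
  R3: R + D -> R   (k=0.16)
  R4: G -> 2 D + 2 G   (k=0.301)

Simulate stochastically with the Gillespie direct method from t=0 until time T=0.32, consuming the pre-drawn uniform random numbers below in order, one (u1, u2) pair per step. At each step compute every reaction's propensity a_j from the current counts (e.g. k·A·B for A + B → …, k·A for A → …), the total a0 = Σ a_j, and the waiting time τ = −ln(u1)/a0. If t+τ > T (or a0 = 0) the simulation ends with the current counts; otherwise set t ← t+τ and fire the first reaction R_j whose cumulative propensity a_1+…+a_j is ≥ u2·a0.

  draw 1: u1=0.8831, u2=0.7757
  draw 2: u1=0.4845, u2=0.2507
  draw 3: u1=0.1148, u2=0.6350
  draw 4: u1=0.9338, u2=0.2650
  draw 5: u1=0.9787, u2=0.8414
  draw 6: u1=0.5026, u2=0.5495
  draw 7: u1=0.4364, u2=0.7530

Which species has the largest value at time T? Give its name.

Dominant species at T: R

t=0.000: R=4 D=2 G=9
Draw 1: a1=2.128, a2=8.064, a3=1.280, a4=2.709, a0=14.181; τ=−ln(0.8831)/14.181=0.009 → t=0.009; u2·a0=0.7757·14.181=11.000; a1+a2=10.192 < 11.000 ≤ a1+…+a3=11.472 → R3 fires; R=4 D=1 G=9
Draw 2: a1=1.064, a2=8.064, a3=0.640, a4=2.709, a0=12.477; τ=−ln(0.4845)/12.477=0.058 → t=0.067; u2·a0=0.2507·12.477=3.128; a1=1.064 < 3.128 ≤ a1+a2=9.128 → R2 fires; R=5 D=1 G=8
Draw 3: a1=1.330, a2=8.960, a3=0.800, a4=2.408, a0=13.498; τ=−ln(0.1148)/13.498=0.160 → t=0.227; u2·a0=0.6350·13.498=8.571; a1=1.330 < 8.571 ≤ a1+a2=10.290 → R2 fires; R=6 D=1 G=7
Draw 4: a1=1.596, a2=9.408, a3=0.960, a4=2.107, a0=14.071; τ=−ln(0.9338)/14.071=0.005 → t=0.232; u2·a0=0.2650·14.071=3.729; a1=1.596 < 3.729 ≤ a1+a2=11.004 → R2 fires; R=7 D=1 G=6
Draw 5: a1=1.862, a2=9.408, a3=1.120, a4=1.806, a0=14.196; τ=−ln(0.9787)/14.196=0.002 → t=0.234; u2·a0=0.8414·14.196=11.945; a1+a2=11.270 < 11.945 ≤ a1+…+a3=12.390 → R3 fires; R=7 D=0 G=6
Draw 6: a1=0.000, a2=9.408, a3=0.000, a4=1.806, a0=11.214; τ=−ln(0.5026)/11.214=0.061 → t=0.295; u2·a0=0.5495·11.214=6.162; a1=0.000 < 6.162 ≤ a1+a2=9.408 → R2 fires; R=8 D=0 G=5
Draw 7: a1=0.000, a2=8.960, a3=0.000, a4=1.505, a0=10.465; τ=−ln(0.4364)/10.465=0.079 → t=0.374 > T=0.32: stop.
At T=0.32: R=8 D=0 G=5; the largest is R.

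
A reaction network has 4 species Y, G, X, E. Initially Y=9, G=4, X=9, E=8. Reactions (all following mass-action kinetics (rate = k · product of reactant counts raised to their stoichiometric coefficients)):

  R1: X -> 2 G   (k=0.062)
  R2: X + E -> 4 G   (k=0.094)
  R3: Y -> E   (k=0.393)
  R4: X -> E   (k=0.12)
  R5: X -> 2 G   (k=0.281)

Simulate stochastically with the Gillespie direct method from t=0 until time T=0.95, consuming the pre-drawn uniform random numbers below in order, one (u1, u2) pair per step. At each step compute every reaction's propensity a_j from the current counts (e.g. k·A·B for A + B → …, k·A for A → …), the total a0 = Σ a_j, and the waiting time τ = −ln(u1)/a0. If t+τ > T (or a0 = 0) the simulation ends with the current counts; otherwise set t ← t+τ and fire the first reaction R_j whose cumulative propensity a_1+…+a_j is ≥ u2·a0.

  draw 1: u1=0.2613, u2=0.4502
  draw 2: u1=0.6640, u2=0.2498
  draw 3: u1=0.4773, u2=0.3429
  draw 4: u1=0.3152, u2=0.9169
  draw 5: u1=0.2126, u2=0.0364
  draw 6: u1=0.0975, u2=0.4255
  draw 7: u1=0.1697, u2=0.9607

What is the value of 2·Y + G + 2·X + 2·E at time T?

Check how each reaction changes W = 2·Y + G + 2·X + 2·E (weight of products minus weight of reactants):
R1: X -> 2 G: (1·2) − (2·1) = 2 − 2 = 0
R2: X + E -> 4 G: (1·4) − (2·1 + 2·1) = 4 − 4 = 0
R3: Y -> E: (2·1) − (2·1) = 2 − 2 = 0
R4: X -> E: (2·1) − (2·1) = 2 − 2 = 0
R5: X -> 2 G: (1·2) − (2·1) = 2 − 2 = 0
Every reaction leaves W unchanged, so W is conserved and no simulation is needed: W(T) = W(0) = 2·9 + 4 + 2·9 + 2·8 = 56

Value at T = 56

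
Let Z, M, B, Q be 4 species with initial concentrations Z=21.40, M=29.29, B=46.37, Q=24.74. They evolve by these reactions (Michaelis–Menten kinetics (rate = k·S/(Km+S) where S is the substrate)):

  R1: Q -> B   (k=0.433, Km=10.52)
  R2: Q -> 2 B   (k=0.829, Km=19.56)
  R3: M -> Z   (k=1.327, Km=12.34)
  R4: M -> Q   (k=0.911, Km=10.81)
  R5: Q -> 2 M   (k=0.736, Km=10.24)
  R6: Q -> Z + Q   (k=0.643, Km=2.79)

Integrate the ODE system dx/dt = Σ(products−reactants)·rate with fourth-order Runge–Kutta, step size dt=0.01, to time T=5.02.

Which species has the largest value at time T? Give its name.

RK4 with dt=0.01: 502 steps to T=5.02. Trajectory (selected grid times):
t=0.00: Z=21.40 M=29.29 B=46.37 Q=24.74
t=0.56: Z=22.25 M=28.98 B=47.06 Q=24.39
t=1.12: Z=23.09 M=28.67 B=47.74 Q=24.05
t=1.67: Z=23.91 M=28.36 B=48.41 Q=23.71
t=2.23: Z=24.75 M=28.05 B=49.08 Q=23.37
t=2.79: Z=25.59 M=27.74 B=49.75 Q=23.04
t=3.35: Z=26.42 M=27.43 B=50.42 Q=22.70
t=3.90: Z=27.24 M=27.12 B=51.07 Q=22.38
t=4.46: Z=28.07 M=26.81 B=51.73 Q=22.05
t=5.02: Z=28.90 M=26.50 B=52.38 Q=21.72
At T=5.02: Z=28.90 M=26.50 B=52.38 Q=21.72; the largest is B.

Dominant species at T: B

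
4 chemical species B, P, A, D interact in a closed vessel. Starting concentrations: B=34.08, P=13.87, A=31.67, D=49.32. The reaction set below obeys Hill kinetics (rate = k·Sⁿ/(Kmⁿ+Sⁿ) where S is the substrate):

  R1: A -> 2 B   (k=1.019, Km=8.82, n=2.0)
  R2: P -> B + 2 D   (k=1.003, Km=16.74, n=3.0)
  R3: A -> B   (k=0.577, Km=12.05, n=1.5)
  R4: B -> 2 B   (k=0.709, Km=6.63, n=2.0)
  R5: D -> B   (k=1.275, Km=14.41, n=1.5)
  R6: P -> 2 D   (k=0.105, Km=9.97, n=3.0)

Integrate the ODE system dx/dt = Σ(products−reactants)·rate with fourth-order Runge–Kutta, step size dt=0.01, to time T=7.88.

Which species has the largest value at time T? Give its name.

RK4 with dt=0.01: 788 steps to T=7.88. Trajectory (selected grid times):
t=0.00: B=34.08 P=13.87 A=31.67 D=49.32
t=0.88: B=38.03 P=13.49 A=30.43 D=49.11
t=1.75: B=41.91 P=13.14 A=29.22 D=48.86
t=2.63: B=45.80 P=12.79 A=28.00 D=48.58
t=3.50: B=49.62 P=12.47 A=26.81 D=48.28
t=4.38: B=53.45 P=12.16 A=25.61 D=47.94
t=5.25: B=57.20 P=11.86 A=24.45 D=47.57
t=6.13: B=60.95 P=11.58 A=23.29 D=47.18
t=7.00: B=64.62 P=11.31 A=22.15 D=46.76
t=7.88: B=68.29 P=11.06 A=21.03 D=46.32
At T=7.88: B=68.29 P=11.06 A=21.03 D=46.32; the largest is B.

Dominant species at T: B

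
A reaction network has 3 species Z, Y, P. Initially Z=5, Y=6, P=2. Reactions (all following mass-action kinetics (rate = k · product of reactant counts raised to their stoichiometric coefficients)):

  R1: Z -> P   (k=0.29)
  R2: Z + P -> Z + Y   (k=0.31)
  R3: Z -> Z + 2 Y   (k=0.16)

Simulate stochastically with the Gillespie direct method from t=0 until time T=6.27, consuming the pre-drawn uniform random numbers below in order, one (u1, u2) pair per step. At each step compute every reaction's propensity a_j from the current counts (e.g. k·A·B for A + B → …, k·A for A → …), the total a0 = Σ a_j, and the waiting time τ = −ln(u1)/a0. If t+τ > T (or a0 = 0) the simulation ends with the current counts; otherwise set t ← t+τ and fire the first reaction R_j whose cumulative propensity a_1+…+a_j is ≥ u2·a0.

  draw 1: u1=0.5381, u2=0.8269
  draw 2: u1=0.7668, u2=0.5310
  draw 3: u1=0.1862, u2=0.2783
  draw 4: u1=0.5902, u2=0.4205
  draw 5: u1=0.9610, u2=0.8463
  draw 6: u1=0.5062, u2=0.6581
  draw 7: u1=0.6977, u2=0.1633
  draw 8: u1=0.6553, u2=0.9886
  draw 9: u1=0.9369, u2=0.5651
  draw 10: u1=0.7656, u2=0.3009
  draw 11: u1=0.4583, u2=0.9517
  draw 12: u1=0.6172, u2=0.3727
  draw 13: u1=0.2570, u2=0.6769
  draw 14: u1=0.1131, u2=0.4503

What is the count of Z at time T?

t=0.000: Z=5 Y=6 P=2
Draw 1: a1=1.450, a2=3.100, a3=0.800, a0=5.350; τ=−ln(0.5381)/5.350=0.116 → t=0.116; u2·a0=0.8269·5.350=4.424; a1=1.450 < 4.424 ≤ a1+a2=4.550 → R2 fires; Z=5 Y=7 P=1
Draw 2: a1=1.450, a2=1.550, a3=0.800, a0=3.800; τ=−ln(0.7668)/3.800=0.070 → t=0.186; u2·a0=0.5310·3.800=2.018; a1=1.450 < 2.018 ≤ a1+a2=3.000 → R2 fires; Z=5 Y=8 P=0
Draw 3: a1=1.450, a2=0.000, a3=0.800, a0=2.250; τ=−ln(0.1862)/2.250=0.747 → t=0.933; u2·a0=0.2783·2.250=0.626 ≤ a1=1.450 → R1 fires; Z=4 Y=8 P=1
Draw 4: a1=1.160, a2=1.240, a3=0.640, a0=3.040; τ=−ln(0.5902)/3.040=0.173 → t=1.106; u2·a0=0.4205·3.040=1.278; a1=1.160 < 1.278 ≤ a1+a2=2.400 → R2 fires; Z=4 Y=9 P=0
Draw 5: a1=1.160, a2=0.000, a3=0.640, a0=1.800; τ=−ln(0.9610)/1.800=0.022 → t=1.128; u2·a0=0.8463·1.800=1.523; a1+a2=1.160 < 1.523 ≤ a1+…+a3=1.800 → R3 fires; Z=4 Y=11 P=0
Draw 6: a1=1.160, a2=0.000, a3=0.640, a0=1.800; τ=−ln(0.5062)/1.800=0.378 → t=1.507; u2·a0=0.6581·1.800=1.185; a1+a2=1.160 < 1.185 ≤ a1+…+a3=1.800 → R3 fires; Z=4 Y=13 P=0
Draw 7: a1=1.160, a2=0.000, a3=0.640, a0=1.800; τ=−ln(0.6977)/1.800=0.200 → t=1.707; u2·a0=0.1633·1.800=0.294 ≤ a1=1.160 → R1 fires; Z=3 Y=13 P=1
Draw 8: a1=0.870, a2=0.930, a3=0.480, a0=2.280; τ=−ln(0.6553)/2.280=0.185 → t=1.892; u2·a0=0.9886·2.280=2.254; a1+a2=1.800 < 2.254 ≤ a1+…+a3=2.280 → R3 fires; Z=3 Y=15 P=1
Draw 9: a1=0.870, a2=0.930, a3=0.480, a0=2.280; τ=−ln(0.9369)/2.280=0.029 → t=1.921; u2·a0=0.5651·2.280=1.288; a1=0.870 < 1.288 ≤ a1+a2=1.800 → R2 fires; Z=3 Y=16 P=0
Draw 10: a1=0.870, a2=0.000, a3=0.480, a0=1.350; τ=−ln(0.7656)/1.350=0.198 → t=2.118; u2·a0=0.3009·1.350=0.406 ≤ a1=0.870 → R1 fires; Z=2 Y=16 P=1
Draw 11: a1=0.580, a2=0.620, a3=0.320, a0=1.520; τ=−ln(0.4583)/1.520=0.513 → t=2.632; u2·a0=0.9517·1.520=1.447; a1+a2=1.200 < 1.447 ≤ a1+…+a3=1.520 → R3 fires; Z=2 Y=18 P=1
Draw 12: a1=0.580, a2=0.620, a3=0.320, a0=1.520; τ=−ln(0.6172)/1.520=0.317 → t=2.949; u2·a0=0.3727·1.520=0.567 ≤ a1=0.580 → R1 fires; Z=1 Y=18 P=2
Draw 13: a1=0.290, a2=0.620, a3=0.160, a0=1.070; τ=−ln(0.2570)/1.070=1.270 → t=4.219; u2·a0=0.6769·1.070=0.724; a1=0.290 < 0.724 ≤ a1+a2=0.910 → R2 fires; Z=1 Y=19 P=1
Draw 14: a1=0.290, a2=0.310, a3=0.160, a0=0.760; τ=−ln(0.1131)/0.760=2.868 → t=7.087 > T=6.27: stop.
Read off Z at T=6.27: 1

Z at T = 1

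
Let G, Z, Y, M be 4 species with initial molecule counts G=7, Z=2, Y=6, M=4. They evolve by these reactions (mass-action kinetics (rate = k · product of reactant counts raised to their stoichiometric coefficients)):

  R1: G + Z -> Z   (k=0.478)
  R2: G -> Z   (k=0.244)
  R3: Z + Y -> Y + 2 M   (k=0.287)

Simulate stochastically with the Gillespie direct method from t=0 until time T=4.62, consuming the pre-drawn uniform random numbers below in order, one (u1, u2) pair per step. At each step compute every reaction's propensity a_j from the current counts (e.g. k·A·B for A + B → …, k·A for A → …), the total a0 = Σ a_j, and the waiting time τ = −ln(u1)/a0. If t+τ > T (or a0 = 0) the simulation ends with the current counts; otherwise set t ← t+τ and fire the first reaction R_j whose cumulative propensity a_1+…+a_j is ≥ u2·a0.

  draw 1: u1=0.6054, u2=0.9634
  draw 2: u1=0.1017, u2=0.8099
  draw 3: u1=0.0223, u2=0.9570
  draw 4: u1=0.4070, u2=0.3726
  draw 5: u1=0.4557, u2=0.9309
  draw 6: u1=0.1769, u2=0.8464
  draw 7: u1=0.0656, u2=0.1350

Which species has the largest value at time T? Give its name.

Dominant species at T: M

t=0.000: G=7 Z=2 Y=6 M=4
Draw 1: a1=6.692, a2=1.708, a3=3.444, a0=11.844; τ=−ln(0.6054)/11.844=0.042 → t=0.042; u2·a0=0.9634·11.844=11.411; a1+a2=8.400 < 11.411 ≤ a1+…+a3=11.844 → R3 fires; G=7 Z=1 Y=6 M=6
Draw 2: a1=3.346, a2=1.708, a3=1.722, a0=6.776; τ=−ln(0.1017)/6.776=0.337 → t=0.380; u2·a0=0.8099·6.776=5.488; a1+a2=5.054 < 5.488 ≤ a1+…+a3=6.776 → R3 fires; G=7 Z=0 Y=6 M=8
Draw 3: a1=0.000, a2=1.708, a3=0.000, a0=1.708; τ=−ln(0.0223)/1.708=2.227 → t=2.606; u2·a0=0.9570·1.708=1.635; a1=0.000 < 1.635 ≤ a1+a2=1.708 → R2 fires; G=6 Z=1 Y=6 M=8
Draw 4: a1=2.868, a2=1.464, a3=1.722, a0=6.054; τ=−ln(0.4070)/6.054=0.148 → t=2.755; u2·a0=0.3726·6.054=2.256 ≤ a1=2.868 → R1 fires; G=5 Z=1 Y=6 M=8
Draw 5: a1=2.390, a2=1.220, a3=1.722, a0=5.332; τ=−ln(0.4557)/5.332=0.147 → t=2.902; u2·a0=0.9309·5.332=4.964; a1+a2=3.610 < 4.964 ≤ a1+…+a3=5.332 → R3 fires; G=5 Z=0 Y=6 M=10
Draw 6: a1=0.000, a2=1.220, a3=0.000, a0=1.220; τ=−ln(0.1769)/1.220=1.420 → t=4.322; u2·a0=0.8464·1.220=1.033; a1=0.000 < 1.033 ≤ a1+a2=1.220 → R2 fires; G=4 Z=1 Y=6 M=10
Draw 7: a1=1.912, a2=0.976, a3=1.722, a0=4.610; τ=−ln(0.0656)/4.610=0.591 → t=4.913 > T=4.62: stop.
At T=4.62: G=4 Z=1 Y=6 M=10; the largest is M.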